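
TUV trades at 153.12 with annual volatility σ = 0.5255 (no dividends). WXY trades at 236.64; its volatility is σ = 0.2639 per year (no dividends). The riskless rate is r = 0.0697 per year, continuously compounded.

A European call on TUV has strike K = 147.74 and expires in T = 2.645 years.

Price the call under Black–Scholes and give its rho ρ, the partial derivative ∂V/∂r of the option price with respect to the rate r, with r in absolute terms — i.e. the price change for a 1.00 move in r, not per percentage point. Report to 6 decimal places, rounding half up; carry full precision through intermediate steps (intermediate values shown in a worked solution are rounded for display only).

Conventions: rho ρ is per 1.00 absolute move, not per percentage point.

σ√T = 0.5255·√2.645 = 0.854645
d₁ = (ln(S/K) + (r+σ²/2)T) / (σ√T) = (ln(153.12/147.74) + (0.0697+0.5255²/2)·2.645) / 0.854645 = (0.035768 + 0.549565) / 0.854645 = 0.684885
d₂ = d₁ − σ√T = 0.684885 − 0.854645 = -0.169760
e^{−rT} = 0.831639
N(d₁) = 0.753292,  N(d₂) = 0.432600
Call price V = S·N(d₁) − K·e^{−rT}·N(d₂) = 115.344027 − 53.151943 = 62.192084
ρ = K·T·e^{−rT}·N(d₂) = 140.586888

price = 62.192084
ρ = 140.586888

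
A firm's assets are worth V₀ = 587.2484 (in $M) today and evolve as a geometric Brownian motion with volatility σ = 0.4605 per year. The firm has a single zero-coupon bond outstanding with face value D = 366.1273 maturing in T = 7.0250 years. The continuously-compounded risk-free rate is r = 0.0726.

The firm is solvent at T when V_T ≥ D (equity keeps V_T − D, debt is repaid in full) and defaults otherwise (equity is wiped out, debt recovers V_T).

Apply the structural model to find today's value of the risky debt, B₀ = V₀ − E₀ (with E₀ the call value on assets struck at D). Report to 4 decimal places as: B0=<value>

Apply the equity-as-call identities (strike 366.1273, horizon 7.0250 years):
d₁ = [ln(V₀/D) + (r + σ²/2)T] / (σ√T)
   = [ln(587.2484/366.1273) + (0.0726 + 0.5·0.4605²)·7.0250] / (0.4605·√7.0250)
   = [0.472467 + 1.254877] / 1.220542 = 1.415226
d₂ = d₁ − σ√T = 1.415226 − 1.220542 = 0.194684
N(d₁) = 0.921499,  N(d₂) = 0.577180,  e^(−rT) = 0.600487
E₀ = V₀·N(d₁) − D·e^(−rT)·N(d₂)
   = 587.2484·0.921499 − 366.1273·0.600487·0.577180 = 414.253160
B₀ = V₀ − E₀ = 587.2484 − 414.253160 = 172.995240

B0=172.9952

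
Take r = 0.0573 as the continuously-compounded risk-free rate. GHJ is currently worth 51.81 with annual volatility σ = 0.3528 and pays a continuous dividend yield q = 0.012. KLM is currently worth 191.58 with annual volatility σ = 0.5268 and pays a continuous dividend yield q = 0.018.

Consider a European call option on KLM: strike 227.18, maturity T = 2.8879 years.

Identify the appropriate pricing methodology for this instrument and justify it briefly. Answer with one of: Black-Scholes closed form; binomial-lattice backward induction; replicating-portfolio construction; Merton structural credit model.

Key observation: with KLM following a GBM at constant σ and r, the European call struck at 227.18 prices in closed form — nothing here needs a stepwise model or a balance sheet.

framework: Black-Scholes closed form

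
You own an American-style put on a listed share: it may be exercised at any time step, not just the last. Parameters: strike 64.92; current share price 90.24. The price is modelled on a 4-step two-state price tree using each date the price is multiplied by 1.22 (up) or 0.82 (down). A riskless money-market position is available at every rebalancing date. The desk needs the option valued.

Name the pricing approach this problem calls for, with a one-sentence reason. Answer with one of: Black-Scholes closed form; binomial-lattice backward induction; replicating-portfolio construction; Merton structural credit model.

Key observation: the put (strike 64.92 on spot 90.24) is American-style on a 4-step discrete price model, so the early-exercise decision at every node requires stepwise backward valuation — a closed form cannot price the exercise right.

framework: binomial-lattice backward induction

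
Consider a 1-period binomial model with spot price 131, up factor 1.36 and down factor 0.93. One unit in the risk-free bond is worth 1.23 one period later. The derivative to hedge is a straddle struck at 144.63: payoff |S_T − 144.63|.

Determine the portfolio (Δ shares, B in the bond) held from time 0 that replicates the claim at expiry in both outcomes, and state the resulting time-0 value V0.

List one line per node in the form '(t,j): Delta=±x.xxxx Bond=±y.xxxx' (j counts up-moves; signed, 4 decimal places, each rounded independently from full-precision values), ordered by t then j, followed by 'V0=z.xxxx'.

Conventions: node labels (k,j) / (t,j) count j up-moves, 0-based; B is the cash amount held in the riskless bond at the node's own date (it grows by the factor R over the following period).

The replicating-portfolio and risk-neutral prices coincide; use p* = (1.23−0.93)/(1.36−0.93) = 0.6977 for the latter.
Payoffs at expiry: V(1,0)=22.8000, V(1,1)=33.5300
  t=0,j=0: stock 131.0000 → up 178.1600 (V=33.5300), down 121.8300 (V=22.8000). Price 24.6228; hedge Δ=0.1905, bond B=-0.3307.
As a check, the time-0 holding Δ(0,0)·S0 + B(0,0) comes to 24.6228 — exactly V0.

(0,0): Delta=0.1905 Bond=-0.3307
V0=24.6228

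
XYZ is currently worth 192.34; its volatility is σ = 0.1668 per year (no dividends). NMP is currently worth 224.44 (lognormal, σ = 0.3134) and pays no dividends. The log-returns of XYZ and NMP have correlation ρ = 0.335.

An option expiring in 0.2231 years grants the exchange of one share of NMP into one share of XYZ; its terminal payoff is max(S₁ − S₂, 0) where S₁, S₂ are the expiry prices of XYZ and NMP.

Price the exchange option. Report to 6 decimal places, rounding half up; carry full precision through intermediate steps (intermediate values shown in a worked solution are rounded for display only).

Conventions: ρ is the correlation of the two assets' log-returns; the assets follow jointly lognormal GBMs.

σ_eff = √(σ₁² + σ₂² − 2ρσ₁σ₂) = √(0.1668² + 0.3134² − 2·0.335·0.1668·0.3134) = 0.301691
d₁ = (ln(S₁/S₂) + (q₂ − q₁ + σ_eff²/2)T) / (σ_eff√T) = (ln(192.34/224.44) + (0.0 − 0.0 + 0.045509)·0.2231) / 0.142499 = -1.011871
d₂ = d₁ − σ_eff√T = -1.011871 − 0.142499 = -1.154370
N(d₁) = 0.155800,  N(d₂) = 0.124174
V = S₁·e^{−q₁T}·N(d₁) − S₂·e^{−q₂T}·N(d₂) = 29.966530 − 27.869648 = 2.096882
Key observation: no risk-free rate is needed — with the second asset as numeraire the exchange option is a call on the ratio S₁/S₂, and r cancels out of the value.

exchange price = 2.096882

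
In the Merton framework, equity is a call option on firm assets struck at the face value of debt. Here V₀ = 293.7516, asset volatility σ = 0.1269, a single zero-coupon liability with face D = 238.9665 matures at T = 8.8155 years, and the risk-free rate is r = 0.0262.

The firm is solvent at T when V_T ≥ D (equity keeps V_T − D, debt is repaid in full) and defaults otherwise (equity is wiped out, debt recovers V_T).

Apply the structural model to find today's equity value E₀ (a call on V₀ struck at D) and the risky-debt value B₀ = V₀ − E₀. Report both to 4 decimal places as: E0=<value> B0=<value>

Equity is a call on the firm's assets struck at D = 238.9665:
d₁ = [ln(V₀/D) + (r + σ²/2)T] / (σ√T)
   = [ln(293.7516/238.9665) + (0.0262 + 0.5·0.1269²)·8.8155] / (0.1269·√8.8155)
   = [0.206411 + 0.301947] / 0.376778 = 1.349225
d₂ = d₁ − σ√T = 1.349225 − 0.376778 = 0.972448
N(d₁) = 0.911368,  N(d₂) = 0.834586,  e^(−rT) = 0.793766
E₀ = V₀·N(d₁) − D·e^(−rT)·N(d₂)
   = 293.7516·0.911368 − 238.9665·0.793766·0.834586 = 109.408453
B₀ = V₀ − E₀ = 293.7516 − 109.408453 = 184.343147

E0=109.4085 B0=184.3431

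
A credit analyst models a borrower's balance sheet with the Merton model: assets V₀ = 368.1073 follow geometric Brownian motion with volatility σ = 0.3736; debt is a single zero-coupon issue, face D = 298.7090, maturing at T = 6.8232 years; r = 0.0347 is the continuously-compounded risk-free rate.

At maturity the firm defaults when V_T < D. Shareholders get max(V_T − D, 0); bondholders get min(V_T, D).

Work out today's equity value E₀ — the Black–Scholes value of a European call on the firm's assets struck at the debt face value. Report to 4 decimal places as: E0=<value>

Equity is a call on the firm's assets struck at D = 298.7090:
d₁ = [ln(V₀/D) + (r + σ²/2)T] / (σ√T)
   = [ln(368.1073/298.7090) + (0.0347 + 0.5·0.3736²)·6.8232] / (0.3736·√6.8232)
   = [0.208905 + 0.712946] / 0.975890 = 0.944625
d₂ = d₁ − σ√T = 0.944625 − 0.975890 = -0.031265
N(d₁) = 0.827575,  N(d₂) = 0.487529,  e^(−rT) = 0.789177
E₀ = V₀·N(d₁) − D·e^(−rT)·N(d₂)
   = 368.1073·0.827575 − 298.7090·0.789177·0.487529 = 189.709070

E0=189.7091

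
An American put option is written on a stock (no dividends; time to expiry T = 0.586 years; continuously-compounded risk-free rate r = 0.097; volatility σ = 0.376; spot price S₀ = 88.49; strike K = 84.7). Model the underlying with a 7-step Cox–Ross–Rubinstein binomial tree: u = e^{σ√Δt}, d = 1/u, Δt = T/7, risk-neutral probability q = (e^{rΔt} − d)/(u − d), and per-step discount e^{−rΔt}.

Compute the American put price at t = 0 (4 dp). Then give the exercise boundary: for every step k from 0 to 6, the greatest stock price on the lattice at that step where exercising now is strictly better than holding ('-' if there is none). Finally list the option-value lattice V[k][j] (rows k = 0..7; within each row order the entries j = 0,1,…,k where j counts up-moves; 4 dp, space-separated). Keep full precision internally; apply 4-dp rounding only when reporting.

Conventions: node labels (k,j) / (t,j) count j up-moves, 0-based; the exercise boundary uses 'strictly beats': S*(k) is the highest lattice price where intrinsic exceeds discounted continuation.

Δt=0.08371  u=1.11493  d=0.89692  q=0.51023  discount=0.99191
step 7 (expiry): payoffs max(K−S,0) = 43.3794 33.3358 20.8510 5.3316 0.0000 0.0000 0.0000 0.0000
step 6: (k=6,j=0): S=46.0695, K−S=38.6305, hold=37.9455 ⇒ V=38.6305 exercise | (k=6,j=1): S=57.2674, K−S=27.4326, hold=26.7476 ⇒ V=27.4326 exercise | (k=6,j=2): S=71.1870, K−S=13.5130, hold=12.8280 ⇒ V=13.5130 exercise | (k=6,j=3): S=88.4900, K−S=0.0000, hold=2.5902 ⇒ V=2.5902 continue | (k=6,j=4): S=109.9987, K−S=0.0000, hold=0.0000 ⇒ V=0.0000 continue | (k=6,j=5): S=136.7355, K−S=0.0000, hold=0.0000 ⇒ V=0.0000 continue | (k=6,j=6): S=169.9709, K−S=0.0000, hold=0.0000 ⇒ V=0.0000 continue  boundary S*=71.1870
step 5: (k=5,j=0): S=51.3642, K−S=33.3358, hold=32.6508 ⇒ V=33.3358 exercise | (k=5,j=1): S=63.8490, K−S=20.8510, hold=20.1660 ⇒ V=20.8510 exercise | (k=5,j=2): S=79.3684, K−S=5.3316, hold=7.8756 ⇒ V=7.8756 continue | (k=5,j=3): S=98.6600, K−S=0.0000, hold=1.2583 ⇒ V=1.2583 continue | (k=5,j=4): S=122.6407, K−S=0.0000, hold=0.0000 ⇒ V=0.0000 continue | (k=5,j=5): S=152.4502, K−S=0.0000, hold=0.0000 ⇒ V=0.0000 continue  boundary S*=63.8490
step 4: (k=4,j=0): S=57.2674, K−S=27.4326, hold=26.7476 ⇒ V=27.4326 exercise | (k=4,j=1): S=71.1870, K−S=13.5130, hold=14.1155 ⇒ V=14.1155 continue | (k=4,j=2): S=88.4900, K−S=0.0000, hold=4.4629 ⇒ V=4.4629 continue | (k=4,j=3): S=109.9987, K−S=0.0000, hold=0.6113 ⇒ V=0.6113 continue | (k=4,j=4): S=136.7355, K−S=0.0000, hold=0.0000 ⇒ V=0.0000 continue  boundary S*=57.2674
step 3: (k=3,j=0): S=63.8490, K−S=20.8510, hold=20.4710 ⇒ V=20.8510 exercise | (k=3,j=1): S=79.3684, K−S=5.3316, hold=9.1162 ⇒ V=9.1162 continue | (k=3,j=2): S=98.6600, K−S=0.0000, hold=2.4775 ⇒ V=2.4775 continue | (k=3,j=3): S=122.6407, K−S=0.0000, hold=0.2970 ⇒ V=0.2970 continue  boundary S*=63.8490
step 2: (k=2,j=0): S=71.1870, K−S=13.5130, hold=14.7434 ⇒ V=14.7434 continue | (k=2,j=1): S=88.4900, K−S=0.0000, hold=5.6826 ⇒ V=5.6826 continue | (k=2,j=2): S=109.9987, K−S=0.0000, hold=1.3539 ⇒ V=1.3539 continue  boundary S*=-
step 1: (k=1,j=0): S=79.3684, K−S=5.3316, hold=10.0385 ⇒ V=10.0385 continue | (k=1,j=1): S=98.6600, K−S=0.0000, hold=3.4459 ⇒ V=3.4459 continue  boundary S*=-
step 0: (k=0,j=0): S=88.4900, K−S=0.0000, hold=6.6208 ⇒ V=6.6208 continue  boundary S*=-

price = 6.6208
boundary = - - - 63.8490 57.2674 63.8490 71.1870
tree:
6.6208
10.0385 3.4459
14.7434 5.6826 1.3539
20.8510 9.1162 2.4775 0.2970
27.4326 14.1155 4.4629 0.6113 0.0000
33.3358 20.8510 7.8756 1.2583 0.0000 0.0000
38.6305 27.4326 13.5130 2.5902 0.0000 0.0000 0.0000
43.3794 33.3358 20.8510 5.3316 0.0000 0.0000 0.0000 0.0000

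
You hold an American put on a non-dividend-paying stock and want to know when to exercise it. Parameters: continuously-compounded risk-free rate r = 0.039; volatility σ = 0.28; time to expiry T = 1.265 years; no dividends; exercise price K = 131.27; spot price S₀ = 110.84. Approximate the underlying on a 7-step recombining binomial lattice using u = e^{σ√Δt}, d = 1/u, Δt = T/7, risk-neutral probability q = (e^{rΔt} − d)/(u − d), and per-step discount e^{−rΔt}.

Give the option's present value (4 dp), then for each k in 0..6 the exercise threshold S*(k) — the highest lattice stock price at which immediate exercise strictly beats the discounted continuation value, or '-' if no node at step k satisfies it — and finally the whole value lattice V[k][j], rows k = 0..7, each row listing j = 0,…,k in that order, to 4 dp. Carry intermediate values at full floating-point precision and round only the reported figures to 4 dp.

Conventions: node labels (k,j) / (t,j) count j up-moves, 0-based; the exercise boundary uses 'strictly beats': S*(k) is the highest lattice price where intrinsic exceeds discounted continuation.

price = 24.5640
boundary = - - 87.3592 98.4017 87.3592 98.4017 110.8400
tree:
24.5640
33.4248 16.0479
43.9108 23.4083 8.9121
53.7141 32.8683 14.2764 3.6721
62.4173 43.9108 22.1429 6.6092 0.7860
70.1438 53.7141 32.8683 11.7273 1.5829 0.0000
77.0033 62.4173 43.9108 20.4300 3.1877 0.0000 0.0000
83.0930 70.1438 53.7141 32.8683 6.4195 0.0000 0.0000 0.0000

Δt=0.18071, u=1.12640, d=0.88778, q=0.49992, disc=e^(-rΔt)=0.99298
k=7 terminal: V=max(K-S,0) → 83.0930 70.1438 53.7141 32.8683 6.4195 0.0000 0.0000 0.0000
k=6: j=0 S=54.2667 intr=77.0033 cont=76.0814 V=77.0033[EX]; j=1 S=68.8527 intr=62.4173 cont=61.4953 V=62.4173[EX]; j=2 S=87.3592 intr=43.9108 cont=42.9888 V=43.9108[EX]; j=3 S=110.8400 intr=20.4300 cont=19.5081 V=20.4300[EX]; j=4 S=140.6320 intr=0.0000 cont=3.1877 V=3.1877[hold]; j=5 S=178.4316 intr=0.0000 cont=0.0000 V=0.0000[hold]; j=6 S=226.3911 intr=0.0000 cont=0.0000 V=0.0000[hold]  S*(6)=110.8400
k=5: j=0 S=61.1262 intr=70.1438 cont=69.2219 V=70.1438[EX]; j=1 S=77.5559 intr=53.7141 cont=52.7921 V=53.7141[EX]; j=2 S=98.4017 intr=32.8683 cont=31.9464 V=32.8683[EX]; j=3 S=124.8505 intr=6.4195 cont=11.7273 V=11.7273[hold]; j=4 S=158.4083 intr=0.0000 cont=1.5829 V=1.5829[hold]; j=5 S=200.9859 intr=0.0000 cont=0.0000 V=0.0000[hold]  S*(5)=98.4017
k=4: j=0 S=68.8527 intr=62.4173 cont=61.4953 V=62.4173[EX]; j=1 S=87.3592 intr=43.9108 cont=42.9888 V=43.9108[EX]; j=2 S=110.8400 intr=20.4300 cont=22.1429 V=22.1429[hold]; j=3 S=140.6320 intr=0.0000 cont=6.6092 V=6.6092[hold]; j=4 S=178.4316 intr=0.0000 cont=0.7860 V=0.7860[hold]  S*(4)=87.3592
k=3: j=0 S=77.5559 intr=53.7141 cont=52.7921 V=53.7141[EX]; j=1 S=98.4017 intr=32.8683 cont=32.7967 V=32.8683[EX]; j=2 S=124.8505 intr=6.4195 cont=14.2764 V=14.2764[hold]; j=3 S=158.4083 intr=0.0000 cont=3.6721 V=3.6721[hold]  S*(3)=98.4017
k=2: j=0 S=87.3592 intr=43.9108 cont=42.9888 V=43.9108[EX]; j=1 S=110.8400 intr=20.4300 cont=23.4083 V=23.4083[hold]; j=2 S=140.6320 intr=0.0000 cont=8.9121 V=8.9121[hold]  S*(2)=87.3592
k=1: j=0 S=98.4017 intr=32.8683 cont=33.4248 V=33.4248[hold]; j=1 S=124.8505 intr=6.4195 cont=16.0479 V=16.0479[hold]  S*(1)=-
k=0: j=0 S=110.8400 intr=20.4300 cont=24.5640 V=24.5640[hold]  S*(0)=-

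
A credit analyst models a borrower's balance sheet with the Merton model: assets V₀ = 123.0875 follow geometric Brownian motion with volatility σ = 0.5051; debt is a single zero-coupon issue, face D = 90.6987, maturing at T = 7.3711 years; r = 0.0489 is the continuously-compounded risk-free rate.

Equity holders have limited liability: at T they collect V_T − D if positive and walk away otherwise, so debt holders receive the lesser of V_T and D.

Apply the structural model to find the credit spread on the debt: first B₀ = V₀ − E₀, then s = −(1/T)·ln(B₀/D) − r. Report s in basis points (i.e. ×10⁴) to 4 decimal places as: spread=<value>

Equity is a call on the firm's assets struck at D = 90.6987:
d₁ = [ln(V₀/D) + (r + σ²/2)T] / (σ√T)
   = [ln(123.0875/90.6987) + (0.0489 + 0.5·0.5051²)·7.3711] / (0.5051·√7.3711)
   = [0.305352 + 1.300726] / 1.371335 = 1.171179
d₂ = d₁ − σ√T = 1.171179 − 1.371335 = -0.200156
N(d₁) = 0.879237,  N(d₂) = 0.420679,  e^(−rT) = 0.697365
E₀ = V₀·N(d₁) − D·e^(−rT)·N(d₂)
   = 123.0875·0.879237 − 90.6987·0.697365·0.420679 = 81.615035
B₀ = V₀ − E₀ = 123.0875 − 81.615035 = 41.472465
spread = −(1/T)·ln(B₀/D) − r = −(1/7.3711)·ln(41.472465/90.6987) − 0.0489 = 0.05725964
in basis points: 0.05725964 × 10⁴ = 572.5964 bp

spread=572.5964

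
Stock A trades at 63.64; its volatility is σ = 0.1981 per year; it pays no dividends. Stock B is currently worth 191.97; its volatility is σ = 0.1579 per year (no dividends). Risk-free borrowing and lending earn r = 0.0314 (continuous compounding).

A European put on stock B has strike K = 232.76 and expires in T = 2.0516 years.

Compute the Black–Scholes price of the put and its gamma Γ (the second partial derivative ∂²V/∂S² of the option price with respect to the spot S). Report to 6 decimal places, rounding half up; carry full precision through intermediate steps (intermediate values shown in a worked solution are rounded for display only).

σ√T = 0.1579·√2.0516 = 0.226167
d₁ = (ln(S/K) + (r+σ²/2)T) / (σ√T) = (ln(191.97/232.76) + (0.0314+0.1579²/2)·2.0516) / 0.226167 = (-0.192669 + 0.089996) / 0.226167 = -0.453970
d₂ = d₁ − σ√T = -0.453970 − 0.226167 = -0.680137
e^{−rT} = 0.937611
N(−d₁) = 0.675075,  N(−d₂) = 0.751791
Put price V = K·e^{−rT}·N(−d₂) − S·N(−d₁) = 164.069605 − 129.594111 = 34.475495
φ(d₁) = (1/√(2π))·e^{−d₁²/2} = 0.359881
Γ = φ(d₁) / (S·σ·√T) = 0.008289

price = 34.475495
Γ = 0.008289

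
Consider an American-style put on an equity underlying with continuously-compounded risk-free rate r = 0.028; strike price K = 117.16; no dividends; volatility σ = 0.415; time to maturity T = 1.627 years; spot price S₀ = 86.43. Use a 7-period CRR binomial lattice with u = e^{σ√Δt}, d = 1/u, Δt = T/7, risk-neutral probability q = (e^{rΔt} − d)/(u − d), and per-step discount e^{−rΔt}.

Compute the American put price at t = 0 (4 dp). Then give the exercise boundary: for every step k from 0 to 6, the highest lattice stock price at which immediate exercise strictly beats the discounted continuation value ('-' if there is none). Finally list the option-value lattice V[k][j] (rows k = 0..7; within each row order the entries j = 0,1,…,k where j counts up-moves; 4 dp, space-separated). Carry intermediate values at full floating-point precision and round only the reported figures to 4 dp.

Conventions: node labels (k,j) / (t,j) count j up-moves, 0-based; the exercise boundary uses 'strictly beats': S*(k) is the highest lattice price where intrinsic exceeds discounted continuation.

Δt=0.23243  u=1.22149  d=0.81867  q=0.46636  discount=0.99351
step 7 (expiry): payoffs max(K−S,0) = 95.8578 85.3761 69.7369 46.4024 11.5862 0.0000 0.0000 0.0000
step 6: (k=6,j=0): S=26.0205, K−S=91.1395, hold=90.3795 ⇒ V=91.1395 exercise | (k=6,j=1): S=38.8239, K−S=78.3361, hold=77.5761 ⇒ V=78.3361 exercise | (k=6,j=2): S=57.9271, K−S=59.2329, hold=58.4729 ⇒ V=59.2329 exercise | (k=6,j=3): S=86.4300, K−S=30.7300, hold=29.9700 ⇒ V=30.7300 exercise | (k=6,j=4): S=128.9578, K−S=0.0000, hold=6.1428 ⇒ V=6.1428 continue | (k=6,j=5): S=192.4112, K−S=0.0000, hold=0.0000 ⇒ V=0.0000 continue | (k=6,j=6): S=287.0869, K−S=0.0000, hold=0.0000 ⇒ V=0.0000 continue  boundary S*=86.4300
step 5: (k=5,j=0): S=31.7839, K−S=85.3761, hold=84.6161 ⇒ V=85.3761 exercise | (k=5,j=1): S=47.4231, K−S=69.7369, hold=68.9769 ⇒ V=69.7369 exercise | (k=5,j=2): S=70.7576, K−S=46.4024, hold=45.6424 ⇒ V=46.4024 exercise | (k=5,j=3): S=105.5738, K−S=11.5862, hold=19.1387 ⇒ V=19.1387 continue | (k=5,j=4): S=157.5212, K−S=0.0000, hold=3.2568 ⇒ V=3.2568 continue | (k=5,j=5): S=235.0292, K−S=0.0000, hold=0.0000 ⇒ V=0.0000 continue  boundary S*=70.7576
step 4: (k=4,j=0): S=38.8239, K−S=78.3361, hold=77.5761 ⇒ V=78.3361 exercise | (k=4,j=1): S=57.9271, K−S=59.2329, hold=58.4729 ⇒ V=59.2329 exercise | (k=4,j=2): S=86.4300, K−S=30.7300, hold=33.4693 ⇒ V=33.4693 continue | (k=4,j=3): S=128.9578, K−S=0.0000, hold=11.6560 ⇒ V=11.6560 continue | (k=4,j=4): S=192.4112, K−S=0.0000, hold=1.7267 ⇒ V=1.7267 continue  boundary S*=57.9271
step 3: (k=3,j=0): S=47.4231, K−S=69.7369, hold=68.9769 ⇒ V=69.7369 exercise | (k=3,j=1): S=70.7576, K−S=46.4024, hold=46.9116 ⇒ V=46.9116 continue | (k=3,j=2): S=105.5738, K−S=11.5862, hold=23.1454 ⇒ V=23.1454 continue | (k=3,j=3): S=157.5212, K−S=0.0000, hold=6.9798 ⇒ V=6.9798 continue  boundary S*=47.4231
step 2: (k=2,j=0): S=57.9271, K−S=59.2329, hold=58.7088 ⇒ V=59.2329 exercise | (k=2,j=1): S=86.4300, K−S=30.7300, hold=35.5957 ⇒ V=35.5957 continue | (k=2,j=2): S=128.9578, K−S=0.0000, hold=15.5052 ⇒ V=15.5052 continue  boundary S*=57.9271
step 1: (k=1,j=0): S=70.7576, K−S=46.4024, hold=47.8968 ⇒ V=47.8968 continue | (k=1,j=1): S=105.5738, K−S=11.5862, hold=26.0562 ⇒ V=26.0562 continue  boundary S*=-
step 0: (k=0,j=0): S=86.4300, K−S=30.7300, hold=37.4667 ⇒ V=37.4667 continue  boundary S*=-

price = 37.4667
boundary = - - 57.9271 47.4231 57.9271 70.7576 86.4300
tree:
37.4667
47.8968 26.0562
59.2329 35.5957 15.5052
69.7369 46.9116 23.1454 6.9798
78.3361 59.2329 33.4693 11.6560 1.7267
85.3761 69.7369 46.4024 19.1387 3.2568 0.0000
91.1395 78.3361 59.2329 30.7300 6.1428 0.0000 0.0000
95.8578 85.3761 69.7369 46.4024 11.5862 0.0000 0.0000 0.0000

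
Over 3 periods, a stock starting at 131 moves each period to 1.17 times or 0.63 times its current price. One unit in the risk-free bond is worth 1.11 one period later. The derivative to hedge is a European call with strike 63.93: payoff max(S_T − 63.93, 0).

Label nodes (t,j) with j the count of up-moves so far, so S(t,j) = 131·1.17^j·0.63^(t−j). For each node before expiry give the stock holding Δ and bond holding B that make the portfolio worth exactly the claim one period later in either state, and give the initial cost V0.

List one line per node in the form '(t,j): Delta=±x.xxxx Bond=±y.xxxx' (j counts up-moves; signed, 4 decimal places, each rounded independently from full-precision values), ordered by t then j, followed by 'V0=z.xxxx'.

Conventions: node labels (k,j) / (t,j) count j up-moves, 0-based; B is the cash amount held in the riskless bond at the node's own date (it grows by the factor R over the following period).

(0,0): Delta=0.9890 Bond=-45.1988
(1,0): Delta=0.8813 Bond=-41.2806
(1,1): Delta=0.9963 Bond=-51.2819
(2,0): Delta=0.0000 Bond=0.0000
(2,1): Delta=0.9406 Bond=-51.5491
(2,2): Delta=1.0000 Bond=-57.5946
V0=84.3608

The replicating-portfolio and risk-neutral prices coincide; use p* = (1.11−0.63)/(1.17−0.63) = 0.8889 for the latter.
Expiry values: V(3,0)=0.0000, V(3,1)=0.0000, V(3,2)=49.0453, V(3,3)=145.8813
  t=2,j=0: stock 51.9939 → up 60.8329 (V=0.0000), down 32.7562 (V=0.0000). Price 0.0000; hedge Δ=0.0000, bond B=0.0000.
  t=2,j=1: stock 96.5601 → up 112.9753 (V=49.0453), down 60.8329 (V=0.0000). Price 39.2755; hedge Δ=0.9406, bond B=-51.5491.
  t=2,j=2: stock 179.3259 → up 209.8113 (V=145.8813), down 112.9753 (V=49.0453). Price 121.7313; hedge Δ=1.0000, bond B=-57.5946.
  t=1,j=0: stock 82.5300 → up 96.5601 (V=39.2755), down 51.9939 (V=0.0000). Price 31.4519; hedge Δ=0.8813, bond B=-41.2806.
  t=1,j=1: stock 153.2700 → up 179.3259 (V=121.7313), down 96.5601 (V=39.2755). Price 101.4140; hedge Δ=0.9963, bond B=-51.2819.
  t=0,j=0: stock 131.0000 → up 153.2700 (V=101.4140), down 82.5300 (V=31.4519). Price 84.3608; hedge Δ=0.9890, bond B=-45.1988.
Check: Δ(0,0)·S0 + B(0,0) = 84.3608 = V0.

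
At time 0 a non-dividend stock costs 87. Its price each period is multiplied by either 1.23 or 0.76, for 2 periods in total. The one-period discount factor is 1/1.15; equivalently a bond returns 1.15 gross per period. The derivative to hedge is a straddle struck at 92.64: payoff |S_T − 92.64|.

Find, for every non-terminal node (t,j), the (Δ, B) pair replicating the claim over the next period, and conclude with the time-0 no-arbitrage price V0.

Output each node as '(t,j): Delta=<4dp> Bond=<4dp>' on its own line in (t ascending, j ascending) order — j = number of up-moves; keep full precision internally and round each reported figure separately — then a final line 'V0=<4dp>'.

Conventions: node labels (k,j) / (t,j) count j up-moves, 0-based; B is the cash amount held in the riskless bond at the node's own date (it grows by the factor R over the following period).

(0,0): Delta=0.3758 Bond=-9.0523
(1,0): Delta=-1.0000 Bond=80.5565
(1,1): Delta=0.5502 Bond=-29.0699
V0=23.6407

No-arbitrage ⇒ martingale measure with p* = (R−d)/(u−d) = 0.8298.
At maturity the claim pays: V(2,0)=42.3888, V(2,1)=11.3124, V(2,2)=38.9823
  t=1,j=0: stock 66.1200 → up 81.3276 (V=11.3124), down 50.2512 (V=42.3888). Price 14.4365; hedge Δ=-1.0000, bond B=80.5565.
  t=1,j=1: stock 107.0100 → up 131.6223 (V=38.9823), down 81.3276 (V=11.3124). Price 29.8022; hedge Δ=0.5502, bond B=-29.0699.
  t=0,j=0: stock 87.0000 → up 107.0100 (V=29.8022), down 66.1200 (V=14.4365). Price 23.6407; hedge Δ=0.3758, bond B=-9.0523.
Sanity check at the root: Δ(0,0)·S0 + B(0,0) reproduces V0 = 23.6407.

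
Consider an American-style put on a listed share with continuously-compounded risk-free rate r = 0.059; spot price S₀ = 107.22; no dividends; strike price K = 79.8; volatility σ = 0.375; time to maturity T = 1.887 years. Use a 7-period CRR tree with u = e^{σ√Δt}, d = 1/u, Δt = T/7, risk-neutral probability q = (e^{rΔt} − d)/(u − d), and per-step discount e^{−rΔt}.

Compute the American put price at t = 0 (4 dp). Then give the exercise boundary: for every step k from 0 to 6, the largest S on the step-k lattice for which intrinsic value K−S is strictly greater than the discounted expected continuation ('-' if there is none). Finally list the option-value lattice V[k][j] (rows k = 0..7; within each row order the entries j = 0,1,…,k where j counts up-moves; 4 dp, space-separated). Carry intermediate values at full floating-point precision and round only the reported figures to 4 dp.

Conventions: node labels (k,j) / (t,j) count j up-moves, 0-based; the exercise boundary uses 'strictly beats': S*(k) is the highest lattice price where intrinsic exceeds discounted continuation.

price = 5.7998
boundary = - - - - 49.2091 40.5031 49.2091
tree:
5.7998
9.2210 2.4616
14.2636 4.3228 0.6229
21.3300 7.4431 1.2469 0.0000
30.5909 12.4773 2.4957 0.0000 0.0000
39.2969 20.1288 4.9954 0.0000 0.0000 0.0000
46.4627 30.5909 9.9988 0.0000 0.0000 0.0000 0.0000
52.3607 39.2969 20.0135 0.0000 0.0000 0.0000 0.0000 0.0000

params: Δt=0.26957 u=1.21495 d=0.82308 q=0.49239 e^(-rΔt)=0.98422
t_7 payoffs: 52.3607 39.2969 20.0135 0.0000 0.0000 0.0000 0.0000 0.0000
t_6: node(6,0) S=33.3373 payoff=46.4627 vs cont=45.2035 → 46.4627 [stop]  node(6,1) S=49.2091 payoff=30.5909 vs cont=29.3317 → 30.5909 [stop]  node(6,2) S=72.6375 payoff=7.1625 vs cont=9.9988 → 9.9988 [wait]  node(6,3) S=107.2200 payoff=0.0000 vs cont=0.0000 → 0.0000 [wait]  node(6,4) S=158.2672 payoff=0.0000 vs cont=0.0000 → 0.0000 [wait]  node(6,5) S=233.6179 payoff=0.0000 vs cont=0.0000 → 0.0000 [wait]  node(6,6) S=344.8429 payoff=0.0000 vs cont=0.0000 → 0.0000 [wait]  ⇒ S*(6)=49.2091
t_5: node(5,0) S=40.5031 payoff=39.2969 vs cont=38.0378 → 39.2969 [stop]  node(5,1) S=59.7865 payoff=20.0135 vs cont=20.1288 → 20.1288 [wait]  node(5,2) S=88.2507 payoff=0.0000 vs cont=4.9954 → 4.9954 [wait]  node(5,3) S=130.2667 payoff=0.0000 vs cont=0.0000 → 0.0000 [wait]  node(5,4) S=192.2864 payoff=0.0000 vs cont=0.0000 → 0.0000 [wait]  node(5,5) S=283.8335 payoff=0.0000 vs cont=0.0000 → 0.0000 [wait]  ⇒ S*(5)=40.5031
t_4: node(4,0) S=49.2091 payoff=30.5909 vs cont=29.3876 → 30.5909 [stop]  node(4,1) S=72.6375 payoff=7.1625 vs cont=12.4773 → 12.4773 [wait]  node(4,2) S=107.2200 payoff=0.0000 vs cont=2.4957 → 2.4957 [wait]  node(4,3) S=158.2672 payoff=0.0000 vs cont=0.0000 → 0.0000 [wait]  node(4,4) S=233.6179 payoff=0.0000 vs cont=0.0000 → 0.0000 [wait]  ⇒ S*(4)=49.2091
t_3: node(3,0) S=59.7865 payoff=20.0135 vs cont=21.3300 → 21.3300 [wait]  node(3,1) S=88.2507 payoff=0.0000 vs cont=7.4431 → 7.4431 [wait]  node(3,2) S=130.2667 payoff=0.0000 vs cont=1.2469 → 1.2469 [wait]  node(3,3) S=192.2864 payoff=0.0000 vs cont=0.0000 → 0.0000 [wait]  ⇒ S*(3)=-
t_2: node(2,0) S=72.6375 payoff=7.1625 vs cont=14.2636 → 14.2636 [wait]  node(2,1) S=107.2200 payoff=0.0000 vs cont=4.3228 → 4.3228 [wait]  node(2,2) S=158.2672 payoff=0.0000 vs cont=0.6229 → 0.6229 [wait]  ⇒ S*(2)=-
t_1: node(1,0) S=88.2507 payoff=0.0000 vs cont=9.2210 → 9.2210 [wait]  node(1,1) S=130.2667 payoff=0.0000 vs cont=2.4616 → 2.4616 [wait]  ⇒ S*(1)=-
t_0: node(0,0) S=107.2200 payoff=0.0000 vs cont=5.7998 → 5.7998 [wait]  ⇒ S*(0)=-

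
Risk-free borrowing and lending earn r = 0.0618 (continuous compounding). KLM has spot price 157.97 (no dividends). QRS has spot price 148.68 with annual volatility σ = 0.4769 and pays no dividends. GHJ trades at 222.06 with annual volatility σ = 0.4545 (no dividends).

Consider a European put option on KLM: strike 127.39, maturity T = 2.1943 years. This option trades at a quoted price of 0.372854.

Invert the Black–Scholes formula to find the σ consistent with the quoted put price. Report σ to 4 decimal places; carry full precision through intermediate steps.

sigma = 0.1319

At σ = 0.1319 the Black–Scholes value reproduces the quote:
σ√T = 0.1319·√2.1943 = 0.195386
d₁ = (ln(S/K) + (r+σ²/2)T) / (σ√T) = (ln(157.97/127.39) + (0.0618+0.1319²/2)·2.1943) / 0.195386 = (0.215152 + 0.154696) / 0.195386 = 1.892909
d₂ = d₁ − σ√T = 1.892909 − 0.195386 = 1.697524
e^{−rT} = 0.873185
N(−d₁) = 0.029185,  N(−d₂) = 0.044799
V = K·e^{−rT}·N(−d₂) − S·N(−d₁) = 4.983203 − 4.610349 = 0.372854 (equal to the quote); since ∂V/∂σ > 0 for all σ, the implied volatility is unique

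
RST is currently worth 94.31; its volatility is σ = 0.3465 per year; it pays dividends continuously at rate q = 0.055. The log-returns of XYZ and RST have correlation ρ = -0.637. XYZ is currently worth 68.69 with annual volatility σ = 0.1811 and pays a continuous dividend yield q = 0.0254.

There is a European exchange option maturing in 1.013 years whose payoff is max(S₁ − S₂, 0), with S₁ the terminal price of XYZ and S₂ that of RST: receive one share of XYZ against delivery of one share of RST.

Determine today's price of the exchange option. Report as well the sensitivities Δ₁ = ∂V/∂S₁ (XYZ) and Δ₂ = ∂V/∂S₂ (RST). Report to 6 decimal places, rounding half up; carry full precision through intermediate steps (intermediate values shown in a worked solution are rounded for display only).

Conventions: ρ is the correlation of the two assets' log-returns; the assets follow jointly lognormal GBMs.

exchange price = 6.322462
Δ1 = 0.354611
Δ2 = -0.191239

σ_eff = √(σ₁² + σ₂² − 2ρσ₁σ₂) = √(0.1811² + 0.3465² − 2·-0.637·0.1811·0.3465) = 0.482498
d₁ = (ln(S₁/S₂) + (q₂ − q₁ + σ_eff²/2)T) / (σ_eff√T) = (ln(68.69/94.31) + (0.055 − 0.0254 + 0.116402)·1.013) / 0.485624 = -0.348177
d₂ = d₁ − σ_eff√T = -0.348177 − 0.485624 = -0.833802
N(d₁) = 0.363853,  N(d₂) = 0.202196
V = S₁·e^{−q₁T}·N(d₁) − S₂·e^{−q₂T}·N(d₂) = 24.358222 − 18.035760 = 6.322462
Key observation: r never enters — measured in units of RST, the claim is a call on S₁/S₂ struck at 1, so only the dividend yields and σ_eff matter.
Δ₁ = e^{−q₁T}·N(d₁) = 0.354611;  Δ₂ = −e^{−q₂T}·N(d₂) = -0.191239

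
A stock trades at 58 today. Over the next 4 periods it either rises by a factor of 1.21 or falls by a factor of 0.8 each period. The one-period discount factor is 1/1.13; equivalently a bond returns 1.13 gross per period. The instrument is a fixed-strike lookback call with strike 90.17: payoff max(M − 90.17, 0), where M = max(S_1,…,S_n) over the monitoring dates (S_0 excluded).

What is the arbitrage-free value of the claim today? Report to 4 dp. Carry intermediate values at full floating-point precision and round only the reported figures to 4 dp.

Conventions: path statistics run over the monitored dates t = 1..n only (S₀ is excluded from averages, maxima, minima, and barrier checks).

price = 9.5773

Under the martingale measure an up-move has probability p* = 0.8049; value the claim as the probability-weighted average of per-path payoffs, discounted 4 periods at R = 1.13.
Enumerate all 2^4 = 16 price paths (U = up ×1.21, D = down ×0.8); each path with k up-moves has probability p*^k·(1−p*)^(4−k).
DDDD: M=46.4000, payoff=0.0000, prob=0.001450
UDDD: M=70.1800, payoff=0.0000, prob=0.005979
DUDD: M=56.1440, payoff=0.0000, prob=0.005979
UUDD: M=84.9178, payoff=0.0000, prob=0.024665
DDUD: M=46.4000, payoff=0.0000, prob=0.005979
UDUD: M=70.1800, payoff=0.0000, prob=0.024665
DUUD: M=67.9342, payoff=0.0000, prob=0.024665
UUUD: M=102.7505, payoff=12.5805, prob=0.101741
DDDU: M=46.4000, payoff=0.0000, prob=0.005979
UDDU: M=70.1800, payoff=0.0000, prob=0.024665
DUDU: M=56.1440, payoff=0.0000, prob=0.024665
UUDU: M=84.9178, payoff=0.0000, prob=0.101741
DDUU: M=54.3474, payoff=0.0000, prob=0.024665
UDUU: M=82.2004, payoff=0.0000, prob=0.101741
DUUU: M=82.2004, payoff=0.0000, prob=0.101741
UUUU: M=124.3282, payoff=34.1582, prob=0.419682
Price = Σ prob·payoff / R^4 = 15.615518 / 1.630474 = 9.5773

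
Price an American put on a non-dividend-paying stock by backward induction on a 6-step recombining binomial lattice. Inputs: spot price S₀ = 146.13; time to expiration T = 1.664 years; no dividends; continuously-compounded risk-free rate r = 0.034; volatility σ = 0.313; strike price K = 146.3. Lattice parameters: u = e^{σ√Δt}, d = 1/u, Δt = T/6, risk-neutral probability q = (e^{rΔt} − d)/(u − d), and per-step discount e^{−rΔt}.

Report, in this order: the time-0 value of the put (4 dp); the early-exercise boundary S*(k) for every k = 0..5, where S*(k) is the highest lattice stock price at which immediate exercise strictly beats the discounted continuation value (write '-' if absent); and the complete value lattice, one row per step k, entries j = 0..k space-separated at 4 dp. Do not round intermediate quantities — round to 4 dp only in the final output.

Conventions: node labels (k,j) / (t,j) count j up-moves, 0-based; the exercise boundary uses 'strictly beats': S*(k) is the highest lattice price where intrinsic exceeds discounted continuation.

Δt=0.27733  u=1.17920  d=0.84803  q=0.48749  discount=0.99061
step 6 (expiry): payoffs max(K−S,0) = 91.9472 70.7222 41.2087 0.1700 0.0000 0.0000 0.0000
step 5: (k=5,j=0): S=64.0926, K−S=82.2074, hold=80.8343 ⇒ V=82.2074 exercise | (k=5,j=1): S=89.1211, K−S=57.1789, hold=55.8059 ⇒ V=57.1789 exercise | (k=5,j=2): S=123.9233, K−S=22.3767, hold=21.0036 ⇒ V=22.3767 exercise | (k=5,j=3): S=172.3160, K−S=0.0000, hold=0.0863 ⇒ V=0.0863 continue | (k=5,j=4): S=239.6063, K−S=0.0000, hold=0.0000 ⇒ V=0.0000 continue | (k=5,j=5): S=333.1737, K−S=0.0000, hold=0.0000 ⇒ V=0.0000 continue  boundary S*=123.9233
step 4: (k=4,j=0): S=75.5778, K−S=70.7222, hold=69.3492 ⇒ V=70.7222 exercise | (k=4,j=1): S=105.0913, K−S=41.2087, hold=39.8356 ⇒ V=41.2087 exercise | (k=4,j=2): S=146.1300, K−S=0.1700, hold=11.4022 ⇒ V=11.4022 continue | (k=4,j=3): S=203.1945, K−S=0.0000, hold=0.0438 ⇒ V=0.0438 continue | (k=4,j=4): S=282.5429, K−S=0.0000, hold=0.0000 ⇒ V=0.0000 continue  boundary S*=105.0913
step 3: (k=3,j=0): S=89.1211, K−S=57.1789, hold=55.8059 ⇒ V=57.1789 exercise | (k=3,j=1): S=123.9233, K−S=22.3767, hold=26.4279 ⇒ V=26.4279 continue | (k=3,j=2): S=172.3160, K−S=0.0000, hold=5.8101 ⇒ V=5.8101 continue | (k=3,j=3): S=239.6063, K−S=0.0000, hold=0.0222 ⇒ V=0.0222 continue  boundary S*=89.1211
step 2: (k=2,j=0): S=105.0913, K−S=41.2087, hold=41.7921 ⇒ V=41.7921 continue | (k=2,j=1): S=146.1300, K−S=0.1700, hold=16.2231 ⇒ V=16.2231 continue | (k=2,j=2): S=203.1945, K−S=0.0000, hold=2.9605 ⇒ V=2.9605 continue  boundary S*=-
step 1: (k=1,j=0): S=123.9233, K−S=22.3767, hold=29.0522 ⇒ V=29.0522 continue | (k=1,j=1): S=172.3160, K−S=0.0000, hold=9.6661 ⇒ V=9.6661 continue  boundary S*=-
step 0: (k=0,j=0): S=146.1300, K−S=0.1700, hold=19.4176 ⇒ V=19.4176 continue  boundary S*=-

price = 19.4176
boundary = - - - 89.1211 105.0913 123.9233
tree:
19.4176
29.0522 9.6661
41.7921 16.2231 2.9605
57.1789 26.4279 5.8101 0.0222
70.7222 41.2087 11.4022 0.0438 0.0000
82.2074 57.1789 22.3767 0.0863 0.0000 0.0000
91.9472 70.7222 41.2087 0.1700 0.0000 0.0000 0.0000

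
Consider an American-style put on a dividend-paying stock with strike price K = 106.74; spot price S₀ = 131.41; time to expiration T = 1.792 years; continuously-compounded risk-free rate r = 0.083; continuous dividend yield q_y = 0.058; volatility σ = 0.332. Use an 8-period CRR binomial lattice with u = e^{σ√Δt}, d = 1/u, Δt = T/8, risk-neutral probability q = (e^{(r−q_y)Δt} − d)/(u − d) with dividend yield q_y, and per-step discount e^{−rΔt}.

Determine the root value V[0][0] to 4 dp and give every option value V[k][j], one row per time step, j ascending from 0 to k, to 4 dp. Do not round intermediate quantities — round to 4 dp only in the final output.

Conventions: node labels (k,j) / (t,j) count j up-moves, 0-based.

Δt=0.22400, u=1.17015, d=0.85459, q=0.47859, disc=e^(-rΔt)=0.98158
k=8 terminal: V=max(K-S,0) → 69.3548 55.5504 36.6488 10.7677 0.0000 0.0000 0.0000 0.0000 0.0000
k=7: j=0 S=43.7462 intr=62.9938 cont=61.5923 V=62.9938[EX]; j=1 S=59.8994 intr=46.8406 cont=45.6476 V=46.8406[EX]; j=2 S=82.0172 intr=24.7228 cont=23.8153 V=24.7228[EX]; j=3 S=112.3019 intr=0.0000 cont=5.5109 V=5.5109[hold]; j=4 S=153.7693 intr=0.0000 cont=0.0000 V=0.0000[hold]; j=5 S=210.5484 intr=0.0000 cont=0.0000 V=0.0000[hold]; j=6 S=288.2931 intr=0.0000 cont=0.0000 V=0.0000[hold]; j=7 S=394.7449 intr=0.0000 cont=0.0000 V=0.0000[hold]
k=6: j=0 S=51.1896 intr=55.5504 cont=54.2450 V=55.5504[EX]; j=1 S=70.0912 intr=36.6488 cont=35.5873 V=36.6488[EX]; j=2 S=95.9723 intr=10.7677 cont=15.2421 V=15.2421[hold]; j=3 S=131.4100 intr=0.0000 cont=2.8205 V=2.8205[hold]; j=4 S=179.9330 intr=0.0000 cont=0.0000 V=0.0000[hold]; j=5 S=246.3730 intr=0.0000 cont=0.0000 V=0.0000[hold]; j=6 S=337.3459 intr=0.0000 cont=0.0000 V=0.0000[hold]
k=5: j=0 S=59.8994 intr=46.8406 cont=45.6476 V=46.8406[EX]; j=1 S=82.0172 intr=24.7228 cont=25.9173 V=25.9173[hold]; j=2 S=112.3019 intr=0.0000 cont=9.1259 V=9.1259[hold]; j=3 S=153.7693 intr=0.0000 cont=1.4435 V=1.4435[hold]; j=4 S=210.5484 intr=0.0000 cont=0.0000 V=0.0000[hold]; j=5 S=288.2931 intr=0.0000 cont=0.0000 V=0.0000[hold]
k=4: j=0 S=70.0912 intr=36.6488 cont=36.1485 V=36.6488[EX]; j=1 S=95.9723 intr=10.7677 cont=17.5517 V=17.5517[hold]; j=2 S=131.4100 intr=0.0000 cont=5.3488 V=5.3488[hold]; j=3 S=179.9330 intr=0.0000 cont=0.7388 V=0.7388[hold]; j=4 S=246.3730 intr=0.0000 cont=0.0000 V=0.0000[hold]
k=3: j=0 S=82.0172 intr=24.7228 cont=27.0023 V=27.0023[hold]; j=1 S=112.3019 intr=0.0000 cont=11.4957 V=11.4957[hold]; j=2 S=153.7693 intr=0.0000 cont=3.0846 V=3.0846[hold]; j=3 S=210.5484 intr=0.0000 cont=0.3781 V=0.3781[hold]
k=2: j=0 S=95.9723 intr=10.7677 cont=19.2202 V=19.2202[hold]; j=1 S=131.4100 intr=0.0000 cont=7.3326 V=7.3326[hold]; j=2 S=179.9330 intr=0.0000 cont=1.7563 V=1.7563[hold]
k=1: j=0 S=112.3019 intr=0.0000 cont=13.2816 V=13.2816[hold]; j=1 S=153.7693 intr=0.0000 cont=4.5779 V=4.5779[hold]
k=0: j=0 S=131.4100 intr=0.0000 cont=8.9482 V=8.9482[hold]

price = 8.9482
tree:
8.9482
13.2816 4.5779
19.2202 7.3326 1.7563
27.0023 11.4957 3.0846 0.3781
36.6488 17.5517 5.3488 0.7388 0.0000
46.8406 25.9173 9.1259 1.4435 0.0000 0.0000
55.5504 36.6488 15.2421 2.8205 0.0000 0.0000 0.0000
62.9938 46.8406 24.7228 5.5109 0.0000 0.0000 0.0000 0.0000
69.3548 55.5504 36.6488 10.7677 0.0000 0.0000 0.0000 0.0000 0.0000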